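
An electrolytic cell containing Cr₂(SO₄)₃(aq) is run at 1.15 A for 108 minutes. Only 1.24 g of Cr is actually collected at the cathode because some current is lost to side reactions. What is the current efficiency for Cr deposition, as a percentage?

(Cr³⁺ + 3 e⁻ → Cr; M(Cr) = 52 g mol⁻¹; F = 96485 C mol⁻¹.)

92.6 %

Q = I·t = 1.150 × 6480.0 = 7452 C; n(e⁻) = 7452/96485 = 0.07723 mol.
Theoretical n(Cr) = n(e⁻)/3 = 0.02574 mol, i.e. m_theo = 0.02574 × 52 = 1.339 g.
Efficiency = m_actual / m_theo = 1.24 / 1.339 = 92.6 %.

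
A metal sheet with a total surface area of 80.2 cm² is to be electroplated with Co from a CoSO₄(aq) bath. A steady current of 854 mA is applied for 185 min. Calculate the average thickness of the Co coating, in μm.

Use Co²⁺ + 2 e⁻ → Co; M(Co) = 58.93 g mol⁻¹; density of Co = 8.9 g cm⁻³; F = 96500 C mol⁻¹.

Q = I·t = 0.8540 × 11100 = 9479 C; n(e⁻) = 0.09823 mol.
n(Co) = n(e⁻)/2 = 0.04912 mol, so m = 0.04912 × 58.93 = 2.894 g.
Volume = m/ρ = 2.894 / 8.9 = 0.3252 cm³.
Thickness = V/A = 0.3252 / 80.2 = 0.00406 cm = 40.6 μm.

40.6 μm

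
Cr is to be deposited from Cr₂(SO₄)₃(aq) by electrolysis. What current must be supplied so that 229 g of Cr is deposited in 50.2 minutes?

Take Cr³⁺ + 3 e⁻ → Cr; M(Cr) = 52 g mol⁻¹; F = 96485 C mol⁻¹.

423 A

n(Cr) = 229 / 52 = 4.404 mol.
n(e⁻) = 3 × 4.404 = 13.21 mol.
Q = n(e⁻)·F = 13.21 × 96485 = 1275000 C.
I = Q/t = 1275000 / 3012.0 s = 423 A.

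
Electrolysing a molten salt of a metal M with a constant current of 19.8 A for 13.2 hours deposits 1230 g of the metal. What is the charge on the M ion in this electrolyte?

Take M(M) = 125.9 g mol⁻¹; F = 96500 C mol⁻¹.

Q = I·t = 19.80 A × 47520 s = 940900 C, so n(e⁻) = 940900/96500 = 9.750 mol.
n(M) deposited = 1230 / 125.9 = 9.770 mol.
Electrons per atom = n(e⁻)/n(M) = 9.750 / 9.770 = 0.998 ≈ 1, so the ion is M⁺.

+1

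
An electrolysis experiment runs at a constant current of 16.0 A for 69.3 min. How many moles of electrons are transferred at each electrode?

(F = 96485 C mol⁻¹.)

0.690 mol

Q = I·t = 16.00 A × 4158.0 s = 66530 C.
n(e⁻) = Q/F = 66530 / 96485 = 0.690 mol.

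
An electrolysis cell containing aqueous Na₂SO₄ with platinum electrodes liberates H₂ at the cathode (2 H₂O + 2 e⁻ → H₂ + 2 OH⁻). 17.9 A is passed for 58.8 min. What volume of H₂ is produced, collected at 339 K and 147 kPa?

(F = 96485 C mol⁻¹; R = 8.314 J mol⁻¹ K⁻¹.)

Q = I·t = 17.90 A × 3528.0 s = 63150 C.
n(e⁻) = Q/F = 63150 / 96485 = 0.6545 mol.
2 electrons are transferred per H₂ molecule, so n(H₂) = 0.6545 / 2 = 0.3273 mol.
V = nRT/P = (0.3273 × 8.314 × 339) / (147 × 10³ Pa) = 0.00627 m³ = 6.27 L.

6.27 L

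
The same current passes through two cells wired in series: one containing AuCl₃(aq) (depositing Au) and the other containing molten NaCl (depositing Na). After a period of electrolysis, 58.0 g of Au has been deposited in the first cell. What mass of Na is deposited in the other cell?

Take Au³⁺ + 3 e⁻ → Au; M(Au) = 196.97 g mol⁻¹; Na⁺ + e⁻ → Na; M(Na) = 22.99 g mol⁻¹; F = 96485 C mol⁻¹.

n(Au) = 58.0 / 196.97 = 0.2945 mol.
Since Au³⁺ + 3 e⁻ → Au, n(e⁻) passed = 3 × 0.2945 = 0.8834 mol.
Cells in series carry the same charge, so the same 0.8834 mol of electrons passes through cell 2.
Na⁺ + e⁻ → Na, so n(Na) = 0.8834 / 1 = 0.8834 mol.
m(Na) = 0.8834 × 22.99 = 20.3 g.

20.3 g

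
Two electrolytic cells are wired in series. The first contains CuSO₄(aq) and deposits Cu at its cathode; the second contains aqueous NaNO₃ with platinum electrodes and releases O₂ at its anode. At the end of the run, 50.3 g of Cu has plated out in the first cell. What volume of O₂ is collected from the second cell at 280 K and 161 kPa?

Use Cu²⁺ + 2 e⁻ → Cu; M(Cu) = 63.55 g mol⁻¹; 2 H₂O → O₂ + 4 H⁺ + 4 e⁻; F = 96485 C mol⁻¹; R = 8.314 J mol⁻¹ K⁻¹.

5.72 L

n(Cu) = 50.3 / 63.55 = 0.7915 mol, so n(e⁻) = 2 × 0.7915 = 1.583 mol.
The cells are in series, so the same 1.583 mol of electrons passes through the second cell.
2 H₂O → O₂ + 4 H⁺ + 4 e⁻ — 4 mol e⁻ per mol O₂, so n(O₂) = 1.583/4 = 0.3958 mol.
V = nRT/P = (0.3958 × 8.314 × 280) / (161 × 10³) = 0.00572 m³ = 5.72 L.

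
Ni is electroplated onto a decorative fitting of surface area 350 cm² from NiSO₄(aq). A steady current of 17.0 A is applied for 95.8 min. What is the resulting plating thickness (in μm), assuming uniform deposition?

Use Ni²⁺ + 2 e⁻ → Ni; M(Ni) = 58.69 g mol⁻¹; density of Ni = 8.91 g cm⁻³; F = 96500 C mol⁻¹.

Q = I·t = 17.00 × 5748.0 = 97720 C; n(e⁻) = 1.013 mol.
n(Ni) = n(e⁻)/2 = 0.5063 mol, so m = 0.5063 × 58.69 = 29.71 g.
Volume = m/ρ = 29.71 / 8.91 = 3.335 cm³.
Thickness = V/A = 3.335 / 350 = 0.00953 cm = 95.3 μm.

95.3 μm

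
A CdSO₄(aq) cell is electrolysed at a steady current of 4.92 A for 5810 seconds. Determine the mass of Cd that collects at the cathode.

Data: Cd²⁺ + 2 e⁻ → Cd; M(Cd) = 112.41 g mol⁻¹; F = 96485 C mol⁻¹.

Q = I·t = 4.920 A × 5810.0 s = 28590 C.
n(e⁻) = Q/F = 28590 / 96485 = 0.2963 mol.
Cd²⁺ + 2 e⁻ → Cd, so n(Cd) = n(e⁻)/2 = 0.1481 mol.
m = n·M = 0.1481 × 112.41 = 16.7 g.

16.7 g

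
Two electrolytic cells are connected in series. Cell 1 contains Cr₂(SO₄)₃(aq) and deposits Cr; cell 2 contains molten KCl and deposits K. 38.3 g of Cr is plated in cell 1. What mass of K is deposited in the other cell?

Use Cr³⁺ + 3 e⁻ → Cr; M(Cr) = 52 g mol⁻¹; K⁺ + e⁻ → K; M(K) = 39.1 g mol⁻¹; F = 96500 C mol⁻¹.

86.4 g

n(Cr) = 38.3 / 52 = 0.7365 mol.
Since Cr³⁺ + 3 e⁻ → Cr, n(e⁻) passed = 3 × 0.7365 = 2.210 mol.
Cells in series carry the same charge, so the same 2.210 mol of electrons passes through cell 2.
K⁺ + e⁻ → K, so n(K) = 2.210 / 1 = 2.210 mol.
m(K) = 2.210 × 39.1 = 86.4 g.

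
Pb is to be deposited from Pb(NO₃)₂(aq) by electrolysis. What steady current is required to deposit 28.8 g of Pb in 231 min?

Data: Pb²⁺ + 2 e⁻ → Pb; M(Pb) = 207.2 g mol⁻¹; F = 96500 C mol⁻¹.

1.94 A

n(Pb) = 28.8 / 207.2 = 0.1390 mol.
n(e⁻) = 2 × 0.1390 = 0.2780 mol.
Q = n(e⁻)·F = 0.2780 × 96500 = 26830 C.
I = Q/t = 26830 / 13860 s = 1.94 A.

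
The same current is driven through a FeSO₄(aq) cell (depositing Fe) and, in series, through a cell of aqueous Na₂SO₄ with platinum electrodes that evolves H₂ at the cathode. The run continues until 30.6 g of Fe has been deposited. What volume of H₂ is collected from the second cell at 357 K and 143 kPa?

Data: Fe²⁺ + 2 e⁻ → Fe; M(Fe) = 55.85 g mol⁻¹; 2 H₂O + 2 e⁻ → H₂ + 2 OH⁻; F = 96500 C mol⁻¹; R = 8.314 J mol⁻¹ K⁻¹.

n(Fe) = 30.6 / 55.85 = 0.5479 mol, so n(e⁻) = 2 × 0.5479 = 1.096 mol.
The cells are in series, so the same 1.096 mol of electrons passes through the second cell.
2 H₂O + 2 e⁻ → H₂ + 2 OH⁻ — 2 mol e⁻ per mol H₂, so n(H₂) = 1.096/2 = 0.5479 mol.
V = nRT/P = (0.5479 × 8.314 × 357) / (143 × 10³) = 0.0114 m³ = 11.4 L.

11.4 L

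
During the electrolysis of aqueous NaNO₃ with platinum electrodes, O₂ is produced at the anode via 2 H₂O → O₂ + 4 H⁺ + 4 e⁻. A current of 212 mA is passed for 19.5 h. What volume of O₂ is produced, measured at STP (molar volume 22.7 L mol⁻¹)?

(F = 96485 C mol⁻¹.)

0.875 L

Q = I·t = 0.2120 A × 70200 s = 14880 C.
n(e⁻) = Q/F = 14880 / 96485 = 0.1542 mol.
4 electrons are transferred per O₂ molecule, so n(O₂) = 0.1542 / 4 = 0.03856 mol.
V = n × V_m = 0.03856 × 22.7 = 0.875 L.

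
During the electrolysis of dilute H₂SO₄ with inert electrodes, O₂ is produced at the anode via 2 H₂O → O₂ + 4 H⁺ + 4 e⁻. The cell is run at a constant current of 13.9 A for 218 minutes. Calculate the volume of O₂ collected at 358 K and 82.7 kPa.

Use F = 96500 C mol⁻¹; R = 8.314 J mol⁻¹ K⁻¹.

Q = I·t = 13.90 A × 13080 s = 181800 C.
n(e⁻) = Q/F = 181800 / 96500 = 1.884 mol.
4 electrons are transferred per O₂ molecule, so n(O₂) = 1.884 / 4 = 0.4710 mol.
V = nRT/P = (0.4710 × 8.314 × 358) / (82.7 × 10³ Pa) = 0.0170 m³ = 17.0 L.

17.0 L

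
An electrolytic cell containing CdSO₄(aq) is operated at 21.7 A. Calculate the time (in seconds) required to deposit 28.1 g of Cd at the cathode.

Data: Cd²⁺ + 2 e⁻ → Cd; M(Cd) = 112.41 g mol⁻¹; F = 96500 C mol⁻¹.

2220 s

n(Cd) = m/M = 28.1 / 112.41 = 0.2500 mol.
Each Cd atom requires 2 electrons, so n(e⁻) = 2 × 0.2500 = 0.5000 mol.
Q = n(e⁻)·F = 0.5000 × 96500 = 48250 C.
t = Q/I = 48250 / 21.70 A = 2223 s.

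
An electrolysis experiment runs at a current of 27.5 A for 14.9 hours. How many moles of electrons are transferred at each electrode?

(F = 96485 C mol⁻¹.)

15.3 mol

Q = I·t = 27.50 A × 53640 s = 1475000 C.
n(e⁻) = Q/F = 1475000 / 96485 = 15.3 mol.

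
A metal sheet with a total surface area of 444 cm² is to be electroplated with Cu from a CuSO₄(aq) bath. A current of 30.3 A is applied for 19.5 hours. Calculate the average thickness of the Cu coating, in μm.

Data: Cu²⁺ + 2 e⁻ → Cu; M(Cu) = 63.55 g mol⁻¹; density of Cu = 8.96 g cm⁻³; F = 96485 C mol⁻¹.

1760 μm

Q = I·t = 30.30 × 70200 = 2127000 C; n(e⁻) = 22.05 mol.
n(Cu) = n(e⁻)/2 = 11.02 mol, so m = 11.02 × 63.55 = 700.5 g.
Volume = m/ρ = 700.5 / 8.96 = 78.18 cm³.
Thickness = V/A = 78.18 / 444 = 0.176 cm = 1760 μm.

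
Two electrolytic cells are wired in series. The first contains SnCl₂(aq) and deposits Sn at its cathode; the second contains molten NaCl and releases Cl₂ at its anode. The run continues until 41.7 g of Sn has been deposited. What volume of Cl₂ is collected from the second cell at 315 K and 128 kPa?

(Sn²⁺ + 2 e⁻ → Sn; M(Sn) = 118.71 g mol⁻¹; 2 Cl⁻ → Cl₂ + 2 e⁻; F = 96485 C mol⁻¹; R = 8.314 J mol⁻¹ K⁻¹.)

n(Sn) = 41.7 / 118.71 = 0.3513 mol, so n(e⁻) = 2 × 0.3513 = 0.7026 mol.
The cells are in series, so the same 0.7026 mol of electrons passes through the second cell.
2 Cl⁻ → Cl₂ + 2 e⁻ — 2 mol e⁻ per mol Cl₂, so n(Cl₂) = 0.7026/2 = 0.3513 mol.
V = nRT/P = (0.3513 × 8.314 × 315) / (128 × 10³) = 0.00719 m³ = 7.19 L.

7.19 L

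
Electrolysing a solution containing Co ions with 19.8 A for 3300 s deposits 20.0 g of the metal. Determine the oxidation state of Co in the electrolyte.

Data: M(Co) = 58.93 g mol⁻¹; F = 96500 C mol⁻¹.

+2

Q = I·t = 19.80 A × 3300.0 s = 65340 C, so n(e⁻) = 65340/96500 = 0.6771 mol.
n(Co) deposited = 20.0 / 58.93 = 0.3394 mol.
Electrons per atom = n(e⁻)/n(Co) = 0.6771 / 0.3394 = 2.00 ≈ 2, so the ion is Co²⁺.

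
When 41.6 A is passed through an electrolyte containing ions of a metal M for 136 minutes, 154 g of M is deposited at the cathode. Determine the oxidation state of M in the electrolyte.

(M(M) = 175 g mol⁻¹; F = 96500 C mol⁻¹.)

Q = I·t = 41.60 A × 8160.0 s = 339500 C, so n(e⁻) = 339500/96500 = 3.518 mol.
n(M) deposited = 154 / 175 = 0.8800 mol.
Electrons per atom = n(e⁻)/n(M) = 3.518 / 0.8800 = 4.00 ≈ 4, so the ion is M⁴⁺.

+4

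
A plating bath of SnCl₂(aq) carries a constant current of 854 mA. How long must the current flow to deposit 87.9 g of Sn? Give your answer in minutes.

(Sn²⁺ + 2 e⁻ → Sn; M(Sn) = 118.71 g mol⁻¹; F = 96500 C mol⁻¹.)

2790 min

n(Sn) = m/M = 87.9 / 118.71 = 0.7405 mol.
Each Sn atom requires 2 electrons, so n(e⁻) = 2 × 0.7405 = 1.481 mol.
Q = n(e⁻)·F = 1.481 × 96500 = 142900 C.
t = Q/I = 142900 / 0.8540 A = 167300 s = 2790 min.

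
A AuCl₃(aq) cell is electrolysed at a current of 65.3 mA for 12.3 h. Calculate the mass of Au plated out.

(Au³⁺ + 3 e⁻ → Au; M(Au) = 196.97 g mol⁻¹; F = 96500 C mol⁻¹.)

Q = I·t = 0.06530 A × 44280 s = 2891 C.
n(e⁻) = Q/F = 2891 / 96500 = 0.02996 mol.
Au³⁺ + 3 e⁻ → Au, so n(Au) = n(e⁻)/3 = 0.009988 mol.
m = n·M = 0.009988 × 196.97 = 1.97 g.

1.97 g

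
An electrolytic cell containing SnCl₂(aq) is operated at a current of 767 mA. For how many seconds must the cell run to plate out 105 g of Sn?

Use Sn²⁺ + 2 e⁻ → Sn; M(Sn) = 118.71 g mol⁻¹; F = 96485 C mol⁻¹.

2.23 × 10⁵ s

n(Sn) = m/M = 105 / 118.71 = 0.8845 mol.
Each Sn atom requires 2 electrons, so n(e⁻) = 2 × 0.8845 = 1.769 mol.
Q = n(e⁻)·F = 1.769 × 96485 = 170700 C.
t = Q/I = 170700 / 0.7670 A = 222500 s.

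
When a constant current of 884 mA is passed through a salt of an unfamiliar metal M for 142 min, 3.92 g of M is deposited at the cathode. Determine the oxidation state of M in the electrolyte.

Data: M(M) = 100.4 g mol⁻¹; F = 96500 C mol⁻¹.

+2

Q = I·t = 0.8840 A × 8520.0 s = 7532 C, so n(e⁻) = 7532/96500 = 0.07805 mol.
n(M) deposited = 3.92 / 100.4 = 0.03904 mol.
Electrons per atom = n(e⁻)/n(M) = 0.07805 / 0.03904 = 2.00 ≈ 2, so the ion is M²⁺.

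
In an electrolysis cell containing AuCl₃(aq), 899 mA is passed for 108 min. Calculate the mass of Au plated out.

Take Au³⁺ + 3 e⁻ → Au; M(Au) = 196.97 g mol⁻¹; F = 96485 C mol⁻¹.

Q = I·t = 0.8990 A × 6480.0 s = 5826 C.
n(e⁻) = Q/F = 5826 / 96485 = 0.06038 mol.
Au³⁺ + 3 e⁻ → Au, so n(Au) = n(e⁻)/3 = 0.02013 mol.
m = n·M = 0.02013 × 196.97 = 3.96 g.

3.96 g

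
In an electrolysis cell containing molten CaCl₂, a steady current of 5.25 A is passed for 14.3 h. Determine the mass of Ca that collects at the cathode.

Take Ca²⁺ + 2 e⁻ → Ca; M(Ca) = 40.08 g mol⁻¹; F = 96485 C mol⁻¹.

Q = I·t = 5.250 A × 51480 s = 270300 C.
n(e⁻) = Q/F = 270300 / 96485 = 2.801 mol.
Ca²⁺ + 2 e⁻ → Ca, so n(Ca) = n(e⁻)/2 = 1.401 mol.
m = n·M = 1.401 × 40.08 = 56.1 g.

56.1 g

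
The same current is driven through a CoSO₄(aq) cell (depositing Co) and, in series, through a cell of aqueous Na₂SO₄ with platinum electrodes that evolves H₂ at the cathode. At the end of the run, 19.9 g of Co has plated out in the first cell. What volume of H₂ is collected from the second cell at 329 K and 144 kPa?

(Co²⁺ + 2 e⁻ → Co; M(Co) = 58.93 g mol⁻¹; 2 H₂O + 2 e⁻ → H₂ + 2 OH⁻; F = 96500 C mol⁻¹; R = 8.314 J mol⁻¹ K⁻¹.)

6.41 L

n(Co) = 19.9 / 58.93 = 0.3377 mol, so n(e⁻) = 2 × 0.3377 = 0.6754 mol.
The cells are in series, so the same 0.6754 mol of electrons passes through the second cell.
2 H₂O + 2 e⁻ → H₂ + 2 OH⁻ — 2 mol e⁻ per mol H₂, so n(H₂) = 0.6754/2 = 0.3377 mol.
V = nRT/P = (0.3377 × 8.314 × 329) / (144 × 10³) = 0.00641 m³ = 6.41 L.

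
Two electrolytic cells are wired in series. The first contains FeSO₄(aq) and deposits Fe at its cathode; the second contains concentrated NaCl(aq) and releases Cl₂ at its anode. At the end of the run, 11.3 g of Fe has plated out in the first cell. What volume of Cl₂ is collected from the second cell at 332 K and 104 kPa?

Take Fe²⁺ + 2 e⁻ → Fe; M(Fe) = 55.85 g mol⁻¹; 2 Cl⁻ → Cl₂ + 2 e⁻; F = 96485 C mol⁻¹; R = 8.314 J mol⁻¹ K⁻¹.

5.37 L

n(Fe) = 11.3 / 55.85 = 0.2023 mol, so n(e⁻) = 2 × 0.2023 = 0.4047 mol.
The cells are in series, so the same 0.4047 mol of electrons passes through the second cell.
2 Cl⁻ → Cl₂ + 2 e⁻ — 2 mol e⁻ per mol Cl₂, so n(Cl₂) = 0.4047/2 = 0.2023 mol.
V = nRT/P = (0.2023 × 8.314 × 332) / (104 × 10³) = 0.00537 m³ = 5.37 L.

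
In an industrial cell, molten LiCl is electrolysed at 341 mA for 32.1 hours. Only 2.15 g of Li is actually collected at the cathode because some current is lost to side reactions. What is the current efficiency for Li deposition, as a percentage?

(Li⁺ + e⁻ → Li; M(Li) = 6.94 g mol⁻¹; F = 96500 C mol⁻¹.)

75.9 %

Q = I·t = 0.3410 × 115560 = 39410 C; n(e⁻) = 39410/96500 = 0.4084 mol.
Theoretical n(Li) = n(e⁻)/1 = 0.4084 mol, i.e. m_theo = 0.4084 × 6.94 = 2.834 g.
Efficiency = m_actual / m_theo = 2.15 / 2.834 = 75.9 %.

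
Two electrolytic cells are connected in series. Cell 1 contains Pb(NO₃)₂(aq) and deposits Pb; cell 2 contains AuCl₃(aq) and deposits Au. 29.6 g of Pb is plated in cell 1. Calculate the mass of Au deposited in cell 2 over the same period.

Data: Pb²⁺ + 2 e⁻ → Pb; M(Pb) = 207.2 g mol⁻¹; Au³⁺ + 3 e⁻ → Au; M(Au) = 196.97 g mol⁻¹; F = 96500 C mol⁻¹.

18.8 g

n(Pb) = 29.6 / 207.2 = 0.1429 mol.
Since Pb²⁺ + 2 e⁻ → Pb, n(e⁻) passed = 2 × 0.1429 = 0.2857 mol.
Cells in series carry the same charge, so the same 0.2857 mol of electrons passes through cell 2.
Au³⁺ + 3 e⁻ → Au, so n(Au) = 0.2857 / 3 = 0.09524 mol.
m(Au) = 0.09524 × 196.97 = 18.8 g.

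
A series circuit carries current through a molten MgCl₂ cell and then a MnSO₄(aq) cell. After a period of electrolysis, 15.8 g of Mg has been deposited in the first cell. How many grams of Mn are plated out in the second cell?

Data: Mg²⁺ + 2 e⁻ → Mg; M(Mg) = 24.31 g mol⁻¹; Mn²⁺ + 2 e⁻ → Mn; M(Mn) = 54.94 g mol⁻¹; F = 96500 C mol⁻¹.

n(Mg) = 15.8 / 24.31 = 0.6499 mol.
Since Mg²⁺ + 2 e⁻ → Mg, n(e⁻) passed = 2 × 0.6499 = 1.300 mol.
Cells in series carry the same charge, so the same 1.300 mol of electrons passes through cell 2.
Mn²⁺ + 2 e⁻ → Mn, so n(Mn) = 1.300 / 2 = 0.6499 mol.
m(Mn) = 0.6499 × 54.94 = 35.7 g.

35.7 g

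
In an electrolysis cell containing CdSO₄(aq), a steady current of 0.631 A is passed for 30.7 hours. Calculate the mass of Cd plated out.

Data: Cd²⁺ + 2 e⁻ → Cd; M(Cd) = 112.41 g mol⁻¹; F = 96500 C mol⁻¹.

40.6 g

Q = I·t = 0.6310 A × 110520 s = 69740 C.
n(e⁻) = Q/F = 69740 / 96500 = 0.7227 mol.
Cd²⁺ + 2 e⁻ → Cd, so n(Cd) = n(e⁻)/2 = 0.3613 mol.
m = n·M = 0.3613 × 112.41 = 40.6 g.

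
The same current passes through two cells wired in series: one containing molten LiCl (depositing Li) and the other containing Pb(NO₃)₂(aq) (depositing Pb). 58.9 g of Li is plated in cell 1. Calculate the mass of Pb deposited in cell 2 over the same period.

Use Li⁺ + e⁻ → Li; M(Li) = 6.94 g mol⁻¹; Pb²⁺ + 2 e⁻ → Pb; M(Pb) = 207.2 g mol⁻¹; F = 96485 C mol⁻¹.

879 g

n(Li) = 58.9 / 6.94 = 8.487 mol.
Since Li⁺ + e⁻ → Li, n(e⁻) passed = 1 × 8.487 = 8.487 mol.
Cells in series carry the same charge, so the same 8.487 mol of electrons passes through cell 2.
Pb²⁺ + 2 e⁻ → Pb, so n(Pb) = 8.487 / 2 = 4.244 mol.
m(Pb) = 4.244 × 207.2 = 879 g.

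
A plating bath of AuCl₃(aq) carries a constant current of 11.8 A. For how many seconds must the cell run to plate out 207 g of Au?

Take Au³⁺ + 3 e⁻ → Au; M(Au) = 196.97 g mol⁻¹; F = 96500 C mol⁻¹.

n(Au) = m/M = 207 / 196.97 = 1.051 mol.
Each Au atom requires 3 electrons, so n(e⁻) = 3 × 1.051 = 3.153 mol.
Q = n(e⁻)·F = 3.153 × 96500 = 304200 C.
t = Q/I = 304200 / 11.80 A = 25780 s.

25800 s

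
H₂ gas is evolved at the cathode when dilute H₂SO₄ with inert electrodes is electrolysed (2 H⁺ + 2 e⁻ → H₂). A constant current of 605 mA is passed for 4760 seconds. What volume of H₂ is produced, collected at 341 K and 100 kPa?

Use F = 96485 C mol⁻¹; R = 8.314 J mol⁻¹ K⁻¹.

0.423 L

Q = I·t = 0.6050 A × 4760.0 s = 2880 C.
n(e⁻) = Q/F = 2880 / 96485 = 0.02985 mol.
2 electrons are transferred per H₂ molecule, so n(H₂) = 0.02985 / 2 = 0.01492 mol.
V = nRT/P = (0.01492 × 8.314 × 341) / (100 × 10³ Pa) = 4.23 × 10⁻⁴ m³ = 0.423 L.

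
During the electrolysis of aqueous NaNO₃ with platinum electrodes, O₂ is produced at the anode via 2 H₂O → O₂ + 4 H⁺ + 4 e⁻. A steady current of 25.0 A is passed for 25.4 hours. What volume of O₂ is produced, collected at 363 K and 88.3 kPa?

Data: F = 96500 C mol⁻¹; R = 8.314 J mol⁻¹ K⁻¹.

Q = I·t = 25.00 A × 91440 s = 2286000 C.
n(e⁻) = Q/F = 2286000 / 96500 = 23.69 mol.
4 electrons are transferred per O₂ molecule, so n(O₂) = 23.69 / 4 = 5.922 mol.
V = nRT/P = (5.922 × 8.314 × 363) / (88.3 × 10³ Pa) = 0.202 m³ = 202 L.

202 L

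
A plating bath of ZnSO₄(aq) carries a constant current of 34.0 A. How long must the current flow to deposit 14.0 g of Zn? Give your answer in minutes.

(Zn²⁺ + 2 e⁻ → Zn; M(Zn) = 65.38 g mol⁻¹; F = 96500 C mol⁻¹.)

20.3 min

n(Zn) = m/M = 14.0 / 65.38 = 0.2141 mol.
Each Zn atom requires 2 electrons, so n(e⁻) = 2 × 0.2141 = 0.4283 mol.
Q = n(e⁻)·F = 0.4283 × 96500 = 41330 C.
t = Q/I = 41330 / 34.00 A = 1216 s = 20.3 min.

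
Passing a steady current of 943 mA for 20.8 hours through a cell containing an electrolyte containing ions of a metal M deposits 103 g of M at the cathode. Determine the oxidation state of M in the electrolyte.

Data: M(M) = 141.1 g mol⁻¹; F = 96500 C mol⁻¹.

+1

Q = I·t = 0.9430 A × 74880 s = 70610 C, so n(e⁻) = 70610/96500 = 0.7317 mol.
n(M) deposited = 103 / 141.1 = 0.7300 mol.
Electrons per atom = n(e⁻)/n(M) = 0.7317 / 0.7300 = 1.00 ≈ 1, so the ion is M⁺.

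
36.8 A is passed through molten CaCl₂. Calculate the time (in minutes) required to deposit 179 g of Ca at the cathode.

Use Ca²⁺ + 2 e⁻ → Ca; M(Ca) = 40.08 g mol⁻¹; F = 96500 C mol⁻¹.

390 min

n(Ca) = m/M = 179 / 40.08 = 4.466 mol.
Each Ca atom requires 2 electrons, so n(e⁻) = 2 × 4.466 = 8.932 mol.
Q = n(e⁻)·F = 8.932 × 96500 = 862000 C.
t = Q/I = 862000 / 36.80 A = 23420 s = 390 min.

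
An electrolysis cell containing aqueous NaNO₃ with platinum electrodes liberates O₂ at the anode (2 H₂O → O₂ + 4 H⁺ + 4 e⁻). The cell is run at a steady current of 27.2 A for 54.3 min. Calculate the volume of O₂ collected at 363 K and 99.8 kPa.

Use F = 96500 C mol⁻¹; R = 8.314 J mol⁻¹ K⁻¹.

6.94 L

Q = I·t = 27.20 A × 3258.0 s = 88620 C.
n(e⁻) = Q/F = 88620 / 96500 = 0.9183 mol.
4 electrons are transferred per O₂ molecule, so n(O₂) = 0.9183 / 4 = 0.2296 mol.
V = nRT/P = (0.2296 × 8.314 × 363) / (99.8 × 10³ Pa) = 0.00694 m³ = 6.94 L.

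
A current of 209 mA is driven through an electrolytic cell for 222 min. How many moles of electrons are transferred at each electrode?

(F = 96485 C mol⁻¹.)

0.0289 mol

Q = I·t = 0.2090 A × 13320 s = 2784 C.
n(e⁻) = Q/F = 2784 / 96485 = 0.0289 mol.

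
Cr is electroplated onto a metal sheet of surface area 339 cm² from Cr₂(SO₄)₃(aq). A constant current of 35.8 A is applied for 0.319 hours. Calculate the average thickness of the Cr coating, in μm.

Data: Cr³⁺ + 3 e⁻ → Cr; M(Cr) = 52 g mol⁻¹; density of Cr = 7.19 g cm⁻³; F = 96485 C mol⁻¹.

Q = I·t = 35.80 × 1148.4 = 41110 C; n(e⁻) = 0.4261 mol.
n(Cr) = n(e⁻)/3 = 0.1420 mol, so m = 0.1420 × 52 = 7.386 g.
Volume = m/ρ = 7.386 / 7.19 = 1.027 cm³.
Thickness = V/A = 1.027 / 339 = 0.00303 cm = 30.3 μm.

30.3 μm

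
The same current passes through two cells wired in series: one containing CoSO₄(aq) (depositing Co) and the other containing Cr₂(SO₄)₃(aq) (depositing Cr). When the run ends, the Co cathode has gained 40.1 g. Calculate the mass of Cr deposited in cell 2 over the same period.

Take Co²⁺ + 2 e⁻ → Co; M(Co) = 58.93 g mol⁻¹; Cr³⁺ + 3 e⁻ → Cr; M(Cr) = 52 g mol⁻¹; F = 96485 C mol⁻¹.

23.6 g

n(Co) = 40.1 / 58.93 = 0.6805 mol.
Since Co²⁺ + 2 e⁻ → Co, n(e⁻) passed = 2 × 0.6805 = 1.361 mol.
Cells in series carry the same charge, so the same 1.361 mol of electrons passes through cell 2.
Cr³⁺ + 3 e⁻ → Cr, so n(Cr) = 1.361 / 3 = 0.4536 mol.
m(Cr) = 0.4536 × 52 = 23.6 g.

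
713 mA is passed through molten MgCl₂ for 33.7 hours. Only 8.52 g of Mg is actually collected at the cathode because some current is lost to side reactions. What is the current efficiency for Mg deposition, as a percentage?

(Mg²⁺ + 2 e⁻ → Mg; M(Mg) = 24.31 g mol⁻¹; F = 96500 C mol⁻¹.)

78.2 %

Q = I·t = 0.7130 × 121320 = 86500 C; n(e⁻) = 86500/96500 = 0.8964 mol.
Theoretical n(Mg) = n(e⁻)/2 = 0.4482 mol, i.e. m_theo = 0.4482 × 24.31 = 10.90 g.
Efficiency = m_actual / m_theo = 8.52 / 10.90 = 78.2 %.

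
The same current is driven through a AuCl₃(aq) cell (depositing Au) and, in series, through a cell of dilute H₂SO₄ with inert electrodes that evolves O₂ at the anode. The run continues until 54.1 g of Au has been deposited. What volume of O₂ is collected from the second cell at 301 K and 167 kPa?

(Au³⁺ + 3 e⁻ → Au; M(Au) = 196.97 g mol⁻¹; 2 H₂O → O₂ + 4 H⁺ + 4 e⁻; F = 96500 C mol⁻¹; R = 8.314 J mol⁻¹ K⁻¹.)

n(Au) = 54.1 / 196.97 = 0.2747 mol, so n(e⁻) = 3 × 0.2747 = 0.8240 mol.
The cells are in series, so the same 0.8240 mol of electrons passes through the second cell.
2 H₂O → O₂ + 4 H⁺ + 4 e⁻ — 4 mol e⁻ per mol O₂, so n(O₂) = 0.8240/4 = 0.2060 mol.
V = nRT/P = (0.2060 × 8.314 × 301) / (167 × 10³) = 0.00309 m³ = 3.09 L.

3.09 L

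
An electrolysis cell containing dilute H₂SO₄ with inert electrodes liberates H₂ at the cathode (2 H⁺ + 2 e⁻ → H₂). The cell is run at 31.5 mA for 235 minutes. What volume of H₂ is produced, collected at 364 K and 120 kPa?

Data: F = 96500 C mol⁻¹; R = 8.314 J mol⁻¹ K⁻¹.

0.0580 L

Q = I·t = 0.03150 A × 14100 s = 444.2 C.
n(e⁻) = Q/F = 444.2 / 96500 = 0.004603 mol.
2 electrons are transferred per H₂ molecule, so n(H₂) = 0.004603 / 2 = 0.002301 mol.
V = nRT/P = (0.002301 × 8.314 × 364) / (120 × 10³ Pa) = 5.80 × 10⁻⁵ m³ = 0.0580 L.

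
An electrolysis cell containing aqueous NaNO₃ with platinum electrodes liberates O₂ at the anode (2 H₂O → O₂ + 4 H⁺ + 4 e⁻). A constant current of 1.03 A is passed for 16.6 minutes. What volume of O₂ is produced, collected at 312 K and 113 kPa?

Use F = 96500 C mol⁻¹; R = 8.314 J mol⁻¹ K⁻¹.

Q = I·t = 1.030 A × 996.00 s = 1026 C.
n(e⁻) = Q/F = 1026 / 96500 = 0.01063 mol.
4 electrons are transferred per O₂ molecule, so n(O₂) = 0.01063 / 4 = 0.002658 mol.
V = nRT/P = (0.002658 × 8.314 × 312) / (113 × 10³ Pa) = 6.10 × 10⁻⁵ m³ = 0.0610 L.

0.0610 L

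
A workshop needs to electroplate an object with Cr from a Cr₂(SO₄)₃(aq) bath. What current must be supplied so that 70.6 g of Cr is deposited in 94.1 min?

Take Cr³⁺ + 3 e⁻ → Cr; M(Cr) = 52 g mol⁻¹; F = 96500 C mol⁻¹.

n(Cr) = 70.6 / 52 = 1.358 mol.
n(e⁻) = 3 × 1.358 = 4.073 mol.
Q = n(e⁻)·F = 4.073 × 96500 = 393100 C.
I = Q/t = 393100 / 5646.0 s = 69.6 A.

69.6 A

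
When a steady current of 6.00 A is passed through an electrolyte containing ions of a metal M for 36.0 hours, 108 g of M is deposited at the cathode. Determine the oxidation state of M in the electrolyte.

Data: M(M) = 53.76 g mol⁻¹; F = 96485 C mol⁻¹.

+4

Q = I·t = 6.000 A × 129600 s = 777600 C, so n(e⁻) = 777600/96485 = 8.059 mol.
n(M) deposited = 108 / 53.76 = 2.009 mol.
Electrons per atom = n(e⁻)/n(M) = 8.059 / 2.009 = 4.01 ≈ 4, so the ion is M⁴⁺.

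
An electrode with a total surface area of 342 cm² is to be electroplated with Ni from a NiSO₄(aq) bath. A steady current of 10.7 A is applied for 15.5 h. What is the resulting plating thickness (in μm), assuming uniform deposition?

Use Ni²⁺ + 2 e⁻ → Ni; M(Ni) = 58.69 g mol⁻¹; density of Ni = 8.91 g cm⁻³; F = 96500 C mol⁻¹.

596 μm

Q = I·t = 10.70 × 55800 = 597100 C; n(e⁻) = 6.187 mol.
n(Ni) = n(e⁻)/2 = 3.094 mol, so m = 3.094 × 58.69 = 181.6 g.
Volume = m/ρ = 181.6 / 8.91 = 20.38 cm³.
Thickness = V/A = 20.38 / 342 = 0.0596 cm = 596 μm.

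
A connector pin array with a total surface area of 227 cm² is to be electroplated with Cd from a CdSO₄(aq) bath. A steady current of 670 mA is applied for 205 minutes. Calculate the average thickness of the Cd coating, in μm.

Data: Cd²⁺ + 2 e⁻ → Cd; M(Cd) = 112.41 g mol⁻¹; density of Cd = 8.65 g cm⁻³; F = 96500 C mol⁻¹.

Q = I·t = 0.6700 × 12300 = 8241 C; n(e⁻) = 0.08540 mol.
n(Cd) = n(e⁻)/2 = 0.04270 mol, so m = 0.04270 × 112.41 = 4.800 g.
Volume = m/ρ = 4.800 / 8.65 = 0.5549 cm³.
Thickness = V/A = 0.5549 / 227 = 0.00244 cm = 24.4 μm.

24.4 μm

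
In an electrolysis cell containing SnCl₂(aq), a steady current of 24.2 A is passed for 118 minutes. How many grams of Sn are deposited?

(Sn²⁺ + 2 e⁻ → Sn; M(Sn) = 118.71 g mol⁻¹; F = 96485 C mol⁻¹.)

105 g

Q = I·t = 24.20 A × 7080.0 s = 171300 C.
n(e⁻) = Q/F = 171300 / 96485 = 1.776 mol.
Sn²⁺ + 2 e⁻ → Sn, so n(Sn) = n(e⁻)/2 = 0.8879 mol.
m = n·M = 0.8879 × 118.71 = 105 g.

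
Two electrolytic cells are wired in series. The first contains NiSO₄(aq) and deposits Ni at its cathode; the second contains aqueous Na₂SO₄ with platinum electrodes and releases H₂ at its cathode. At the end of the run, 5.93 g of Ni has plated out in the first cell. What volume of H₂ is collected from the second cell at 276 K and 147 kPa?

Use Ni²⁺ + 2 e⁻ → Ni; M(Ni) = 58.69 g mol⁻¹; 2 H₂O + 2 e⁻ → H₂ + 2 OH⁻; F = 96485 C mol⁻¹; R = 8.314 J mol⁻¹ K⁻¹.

1.58 L

n(Ni) = 5.93 / 58.69 = 0.1010 mol, so n(e⁻) = 2 × 0.1010 = 0.2021 mol.
The cells are in series, so the same 0.2021 mol of electrons passes through the second cell.
2 H₂O + 2 e⁻ → H₂ + 2 OH⁻ — 2 mol e⁻ per mol H₂, so n(H₂) = 0.2021/2 = 0.1010 mol.
V = nRT/P = (0.1010 × 8.314 × 276) / (147 × 10³) = 0.00158 m³ = 1.58 L.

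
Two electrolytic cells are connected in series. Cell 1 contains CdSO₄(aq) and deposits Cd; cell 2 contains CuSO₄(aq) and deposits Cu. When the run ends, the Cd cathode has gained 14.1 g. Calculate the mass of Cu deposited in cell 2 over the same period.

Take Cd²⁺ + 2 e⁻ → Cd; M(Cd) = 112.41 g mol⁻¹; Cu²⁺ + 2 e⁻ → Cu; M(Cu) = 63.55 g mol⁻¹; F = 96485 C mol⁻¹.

n(Cd) = 14.1 / 112.41 = 0.1254 mol.
Since Cd²⁺ + 2 e⁻ → Cd, n(e⁻) passed = 2 × 0.1254 = 0.2509 mol.
Cells in series carry the same charge, so the same 0.2509 mol of electrons passes through cell 2.
Cu²⁺ + 2 e⁻ → Cu, so n(Cu) = 0.2509 / 2 = 0.1254 mol.
m(Cu) = 0.1254 × 63.55 = 7.97 g.

7.97 g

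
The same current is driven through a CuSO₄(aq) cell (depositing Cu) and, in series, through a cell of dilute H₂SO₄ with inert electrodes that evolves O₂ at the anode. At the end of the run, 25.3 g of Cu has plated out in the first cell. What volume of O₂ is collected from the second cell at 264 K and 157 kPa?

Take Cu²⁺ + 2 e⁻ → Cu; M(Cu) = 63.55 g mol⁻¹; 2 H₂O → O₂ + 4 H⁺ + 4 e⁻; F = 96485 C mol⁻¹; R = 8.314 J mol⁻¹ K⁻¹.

2.78 L

n(Cu) = 25.3 / 63.55 = 0.3981 mol, so n(e⁻) = 2 × 0.3981 = 0.7962 mol.
The cells are in series, so the same 0.7962 mol of electrons passes through the second cell.
2 H₂O → O₂ + 4 H⁺ + 4 e⁻ — 4 mol e⁻ per mol O₂, so n(O₂) = 0.7962/4 = 0.1991 mol.
V = nRT/P = (0.1991 × 8.314 × 264) / (157 × 10³) = 0.00278 m³ = 2.78 L.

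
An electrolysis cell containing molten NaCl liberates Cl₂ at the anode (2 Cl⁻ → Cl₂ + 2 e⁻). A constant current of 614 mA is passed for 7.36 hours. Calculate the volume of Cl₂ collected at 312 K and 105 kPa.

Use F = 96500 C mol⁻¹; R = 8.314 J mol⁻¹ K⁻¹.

Q = I·t = 0.6140 A × 26496 s = 16270 C.
n(e⁻) = Q/F = 16270 / 96500 = 0.1686 mol.
2 electrons are transferred per Cl₂ molecule, so n(Cl₂) = 0.1686 / 2 = 0.08429 mol.
V = nRT/P = (0.08429 × 8.314 × 312) / (105 × 10³ Pa) = 0.00208 m³ = 2.08 L.

2.08 L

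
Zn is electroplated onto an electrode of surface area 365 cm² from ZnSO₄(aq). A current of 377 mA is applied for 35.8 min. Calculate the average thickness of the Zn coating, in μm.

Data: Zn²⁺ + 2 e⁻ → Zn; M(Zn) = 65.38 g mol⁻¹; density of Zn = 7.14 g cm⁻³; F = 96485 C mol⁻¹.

1.05 μm

Q = I·t = 0.3770 × 2148.0 = 809.8 C; n(e⁻) = 0.008393 mol.
n(Zn) = n(e⁻)/2 = 0.004196 mol, so m = 0.004196 × 65.38 = 0.2744 g.
Volume = m/ρ = 0.2744 / 7.14 = 0.03843 cm³.
Thickness = V/A = 0.03843 / 365 = 1.05 × 10⁻⁴ cm = 1.05 μm.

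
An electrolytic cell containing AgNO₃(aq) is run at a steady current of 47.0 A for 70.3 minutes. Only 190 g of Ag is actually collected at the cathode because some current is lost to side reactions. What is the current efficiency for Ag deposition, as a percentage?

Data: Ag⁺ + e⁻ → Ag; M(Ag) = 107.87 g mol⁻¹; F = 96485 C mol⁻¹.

Q = I·t = 47.00 × 4218.0 = 198200 C; n(e⁻) = 198200/96485 = 2.055 mol.
Theoretical n(Ag) = n(e⁻)/1 = 2.055 mol, i.e. m_theo = 2.055 × 107.87 = 221.6 g.
Efficiency = m_actual / m_theo = 190 / 221.6 = 85.7 %.

85.7 %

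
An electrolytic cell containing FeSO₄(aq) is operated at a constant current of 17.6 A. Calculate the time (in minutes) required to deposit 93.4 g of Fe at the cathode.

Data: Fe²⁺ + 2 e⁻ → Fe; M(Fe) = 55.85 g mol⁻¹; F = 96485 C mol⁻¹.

n(Fe) = m/M = 93.4 / 55.85 = 1.672 mol.
Each Fe atom requires 2 electrons, so n(e⁻) = 2 × 1.672 = 3.345 mol.
Q = n(e⁻)·F = 3.345 × 96485 = 322700 C.
t = Q/I = 322700 / 17.60 A = 18340 s = 306 min.

306 min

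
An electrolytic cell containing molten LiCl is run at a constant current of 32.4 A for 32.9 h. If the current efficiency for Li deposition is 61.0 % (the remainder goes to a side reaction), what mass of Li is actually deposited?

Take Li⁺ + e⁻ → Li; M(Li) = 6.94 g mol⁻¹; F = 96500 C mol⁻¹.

168 g

Q = I·t = 32.40 × 118440 = 3837000 C.
n(e⁻) = 3837000/96500 = 39.77 mol; theoretically n(Li) = 39.77/1 = 39.77 mol, m_theo = 276.0 g.
At 61.0 % efficiency, m_actual = 0.610 × 276.0 = 168 g.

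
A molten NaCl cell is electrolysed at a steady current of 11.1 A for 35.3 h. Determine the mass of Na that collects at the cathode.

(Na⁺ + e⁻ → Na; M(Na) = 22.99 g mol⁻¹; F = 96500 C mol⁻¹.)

Q = I·t = 11.10 A × 127080 s = 1411000 C.
n(e⁻) = Q/F = 1411000 / 96500 = 14.62 mol.
Na⁺ + e⁻ → Na, so n(Na) = n(e⁻)/1 = 14.62 mol.
m = n·M = 14.62 × 22.99 = 336 g.

336 g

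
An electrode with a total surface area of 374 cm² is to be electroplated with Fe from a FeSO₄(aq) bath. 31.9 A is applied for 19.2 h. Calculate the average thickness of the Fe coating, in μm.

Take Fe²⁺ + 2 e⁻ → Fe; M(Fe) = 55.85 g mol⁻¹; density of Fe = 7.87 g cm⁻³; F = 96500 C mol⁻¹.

2170 μm

Q = I·t = 31.90 × 69120 = 2205000 C; n(e⁻) = 22.85 mol.
n(Fe) = n(e⁻)/2 = 11.42 mol, so m = 11.42 × 55.85 = 638.1 g.
Volume = m/ρ = 638.1 / 7.87 = 81.07 cm³.
Thickness = V/A = 81.07 / 374 = 0.217 cm = 2170 μm.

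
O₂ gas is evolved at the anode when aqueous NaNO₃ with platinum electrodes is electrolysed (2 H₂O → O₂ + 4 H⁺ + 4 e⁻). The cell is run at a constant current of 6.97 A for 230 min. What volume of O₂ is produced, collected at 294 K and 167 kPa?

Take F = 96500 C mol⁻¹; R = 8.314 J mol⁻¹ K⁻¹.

Q = I·t = 6.970 A × 13800 s = 96190 C.
n(e⁻) = Q/F = 96190 / 96500 = 0.9967 mol.
4 electrons are transferred per O₂ molecule, so n(O₂) = 0.9967 / 4 = 0.2492 mol.
V = nRT/P = (0.2492 × 8.314 × 294) / (167 × 10³ Pa) = 0.00365 m³ = 3.65 L.

3.65 L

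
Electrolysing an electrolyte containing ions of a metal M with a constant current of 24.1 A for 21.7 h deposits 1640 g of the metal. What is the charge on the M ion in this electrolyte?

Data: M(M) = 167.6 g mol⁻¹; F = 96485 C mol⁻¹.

+2

Q = I·t = 24.10 A × 78120 s = 1883000 C, so n(e⁻) = 1883000/96485 = 19.51 mol.
n(M) deposited = 1640 / 167.6 = 9.785 mol.
Electrons per atom = n(e⁻)/n(M) = 19.51 / 9.785 = 1.99 ≈ 2, so the ion is M²⁺.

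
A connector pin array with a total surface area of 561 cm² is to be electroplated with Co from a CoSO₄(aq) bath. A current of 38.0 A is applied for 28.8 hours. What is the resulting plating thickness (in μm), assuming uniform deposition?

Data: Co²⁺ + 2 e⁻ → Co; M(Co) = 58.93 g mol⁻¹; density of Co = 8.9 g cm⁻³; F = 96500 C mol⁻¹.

2410 μm

Q = I·t = 38.00 × 103680 = 3940000 C; n(e⁻) = 40.83 mol.
n(Co) = n(e⁻)/2 = 20.41 mol, so m = 20.41 × 58.93 = 1203 g.
Volume = m/ρ = 1203 / 8.9 = 135.2 cm³.
Thickness = V/A = 135.2 / 561 = 0.241 cm = 2410 μm.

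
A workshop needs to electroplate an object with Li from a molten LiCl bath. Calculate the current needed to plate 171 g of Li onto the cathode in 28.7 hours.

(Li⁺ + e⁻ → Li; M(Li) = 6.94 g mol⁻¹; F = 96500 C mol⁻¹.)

n(Li) = 171 / 6.94 = 24.64 mol.
n(e⁻) = 1 × 24.64 = 24.64 mol.
Q = n(e⁻)·F = 24.64 × 96500 = 2378000 C.
I = Q/t = 2378000 / 103320 s = 23.0 A.

23.0 A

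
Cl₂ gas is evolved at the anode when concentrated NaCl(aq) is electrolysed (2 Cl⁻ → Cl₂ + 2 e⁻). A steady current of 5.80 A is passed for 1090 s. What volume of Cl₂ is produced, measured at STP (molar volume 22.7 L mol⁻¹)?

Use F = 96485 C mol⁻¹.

Q = I·t = 5.800 A × 1090.0 s = 6322 C.
n(e⁻) = Q/F = 6322 / 96485 = 0.06552 mol.
2 electrons are transferred per Cl₂ molecule, so n(Cl₂) = 0.06552 / 2 = 0.03276 mol.
V = n × V_m = 0.03276 × 22.7 = 0.744 L.

0.744 L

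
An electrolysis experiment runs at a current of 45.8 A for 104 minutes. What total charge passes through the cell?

2.86 × 10⁵ C

Q = I·t = 45.80 A × 6240.0 s = 2.86 × 10⁵ C.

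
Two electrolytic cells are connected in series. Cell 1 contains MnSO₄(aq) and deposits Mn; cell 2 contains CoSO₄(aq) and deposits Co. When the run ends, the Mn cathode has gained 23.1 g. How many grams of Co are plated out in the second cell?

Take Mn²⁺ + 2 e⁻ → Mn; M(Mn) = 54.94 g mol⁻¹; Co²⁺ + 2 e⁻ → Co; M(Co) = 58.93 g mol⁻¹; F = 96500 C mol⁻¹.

n(Mn) = 23.1 / 54.94 = 0.4205 mol.
Since Mn²⁺ + 2 e⁻ → Mn, n(e⁻) passed = 2 × 0.4205 = 0.8409 mol.
Cells in series carry the same charge, so the same 0.8409 mol of electrons passes through cell 2.
Co²⁺ + 2 e⁻ → Co, so n(Co) = 0.8409 / 2 = 0.4205 mol.
m(Co) = 0.4205 × 58.93 = 24.8 g.

24.8 g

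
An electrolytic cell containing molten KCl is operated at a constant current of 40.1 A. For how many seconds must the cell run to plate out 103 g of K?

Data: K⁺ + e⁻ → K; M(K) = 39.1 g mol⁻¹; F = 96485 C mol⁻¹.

n(K) = m/M = 103 / 39.1 = 2.634 mol.
Each K atom requires 1 electron, so n(e⁻) = 1 × 2.634 = 2.634 mol.
Q = n(e⁻)·F = 2.634 × 96485 = 254200 C.
t = Q/I = 254200 / 40.10 A = 6338 s.

6340 s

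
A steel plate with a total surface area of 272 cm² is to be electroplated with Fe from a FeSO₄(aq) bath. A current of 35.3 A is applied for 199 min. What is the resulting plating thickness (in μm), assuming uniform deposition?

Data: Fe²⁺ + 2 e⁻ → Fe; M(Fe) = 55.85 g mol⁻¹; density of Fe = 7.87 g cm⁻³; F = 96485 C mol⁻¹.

Q = I·t = 35.30 × 11940 = 421500 C; n(e⁻) = 4.368 mol.
n(Fe) = n(e⁻)/2 = 2.184 mol, so m = 2.184 × 55.85 = 122.0 g.
Volume = m/ρ = 122.0 / 7.87 = 15.50 cm³.
Thickness = V/A = 15.50 / 272 = 0.0570 cm = 570 μm.

570 μm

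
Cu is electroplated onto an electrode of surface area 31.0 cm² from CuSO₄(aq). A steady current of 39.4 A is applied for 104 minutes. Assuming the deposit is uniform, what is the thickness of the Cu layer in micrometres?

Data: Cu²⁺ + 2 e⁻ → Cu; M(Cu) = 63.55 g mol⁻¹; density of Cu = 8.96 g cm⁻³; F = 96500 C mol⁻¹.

Q = I·t = 39.40 × 6240.0 = 245900 C; n(e⁻) = 2.548 mol.
n(Cu) = n(e⁻)/2 = 1.274 mol, so m = 1.274 × 63.55 = 80.95 g.
Volume = m/ρ = 80.95 / 8.96 = 9.035 cm³.
Thickness = V/A = 9.035 / 31.0 = 0.291 cm = 2910 μm.

2910 μm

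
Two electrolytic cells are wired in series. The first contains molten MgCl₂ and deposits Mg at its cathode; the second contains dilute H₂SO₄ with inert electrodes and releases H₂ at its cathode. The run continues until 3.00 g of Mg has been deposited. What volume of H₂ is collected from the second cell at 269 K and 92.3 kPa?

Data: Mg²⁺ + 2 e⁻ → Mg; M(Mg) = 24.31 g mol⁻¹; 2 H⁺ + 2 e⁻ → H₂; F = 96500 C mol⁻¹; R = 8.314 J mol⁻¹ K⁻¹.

2.99 L

n(Mg) = 3.00 / 24.31 = 0.1234 mol, so n(e⁻) = 2 × 0.1234 = 0.2468 mol.
The cells are in series, so the same 0.2468 mol of electrons passes through the second cell.
2 H⁺ + 2 e⁻ → H₂ — 2 mol e⁻ per mol H₂, so n(H₂) = 0.2468/2 = 0.1234 mol.
V = nRT/P = (0.1234 × 8.314 × 269) / (92.3 × 10³) = 0.00299 m³ = 2.99 L.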